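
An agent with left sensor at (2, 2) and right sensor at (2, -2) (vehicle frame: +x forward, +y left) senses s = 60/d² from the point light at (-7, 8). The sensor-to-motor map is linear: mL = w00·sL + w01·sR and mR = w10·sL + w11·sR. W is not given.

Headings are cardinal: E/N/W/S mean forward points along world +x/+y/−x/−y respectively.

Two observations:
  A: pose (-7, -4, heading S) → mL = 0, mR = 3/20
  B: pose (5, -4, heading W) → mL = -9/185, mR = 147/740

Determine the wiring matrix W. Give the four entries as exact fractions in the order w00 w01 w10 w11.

obs A: pose=(-7,-4,S) → sL=3/10, sR=3/10, mL=0, mR=3/20
obs B: pose=(5,-4,W) → sL=15/74, sR=3/10, mL=-9/185, mR=147/740
sensor matrix S = [[3/10, 3/10], [15/74, 3/10]]; det S = 27/925
solve [mL_A; mL_B] = S·[w00; w01] and [mR_A; mR_B] = S·[w10; w11]:
  w00 = 1/2, w01 = -1/2, w10 = -1/2, w11 = 1

1/2 -1/2 -1/2 1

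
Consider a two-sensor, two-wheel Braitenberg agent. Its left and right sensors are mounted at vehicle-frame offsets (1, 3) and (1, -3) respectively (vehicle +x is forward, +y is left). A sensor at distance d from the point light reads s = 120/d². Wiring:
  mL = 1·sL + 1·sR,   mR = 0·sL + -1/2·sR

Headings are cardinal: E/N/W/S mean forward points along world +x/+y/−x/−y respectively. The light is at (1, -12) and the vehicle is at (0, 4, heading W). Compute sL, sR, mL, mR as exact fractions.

120/173 24/73 12912/12629 -12/73

left sensor world pos  = (-1, 1); dL² = 173
right sensor world pos = (-1, 7); dR² = 365
sL = 120/173 = 120/173
sR = 120/365 = 24/73
mL = 1·sL + 1·sR = 12912/12629
mR = 0·sL + -1/2·sR = -12/73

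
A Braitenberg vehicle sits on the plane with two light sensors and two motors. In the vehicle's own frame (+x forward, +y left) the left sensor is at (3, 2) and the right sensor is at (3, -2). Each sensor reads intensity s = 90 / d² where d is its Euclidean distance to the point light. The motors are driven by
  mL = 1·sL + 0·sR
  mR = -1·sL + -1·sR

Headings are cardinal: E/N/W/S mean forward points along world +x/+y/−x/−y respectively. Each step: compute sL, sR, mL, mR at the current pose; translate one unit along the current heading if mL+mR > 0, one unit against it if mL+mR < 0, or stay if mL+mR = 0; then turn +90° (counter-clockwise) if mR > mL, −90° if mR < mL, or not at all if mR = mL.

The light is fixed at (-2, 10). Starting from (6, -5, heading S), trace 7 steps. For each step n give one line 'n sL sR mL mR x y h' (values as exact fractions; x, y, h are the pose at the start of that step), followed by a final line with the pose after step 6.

0 45/212 1/4 45/212 -49/106 6 -5 S
1 90/281 90/169 90/281 -40500/47489 6 -4 W
2 9/17 45/121 9/17 -1854/2057 7 -4 N
3 90/313 90/433 90/313 -67140/135529 7 -5 E
4 45/212 1/4 45/212 -49/106 6 -5 S
5 90/281 90/169 90/281 -40500/47489 6 -4 W
6 9/17 45/121 9/17 -1854/2057 7 -4 N
final 7 -5 E

n=0: pose=(6,-5,S); sL=45/212, sR=1/4; mL=45/212, mR=-49/106; mL+mR=-1/4 → advance -1; mR−mL=-143/212 → turn -1·90°
n=1: pose=(6,-4,W); sL=90/281, sR=90/169; mL=90/281, mR=-40500/47489; mL+mR=-90/169 → advance -1; mR−mL=-55710/47489 → turn -1·90°
n=2: pose=(7,-4,N); sL=9/17, sR=45/121; mL=9/17, mR=-1854/2057; mL+mR=-45/121 → advance -1; mR−mL=-2943/2057 → turn -1·90°
n=3: pose=(7,-5,E); sL=90/313, sR=90/433; mL=90/313, mR=-67140/135529; mL+mR=-90/433 → advance -1; mR−mL=-106110/135529 → turn -1·90°
n=4: pose=(6,-5,S); sL=45/212, sR=1/4; mL=45/212, mR=-49/106; mL+mR=-1/4 → advance -1; mR−mL=-143/212 → turn -1·90°
n=5: pose=(6,-4,W); sL=90/281, sR=90/169; mL=90/281, mR=-40500/47489; mL+mR=-90/169 → advance -1; mR−mL=-55710/47489 → turn -1·90°
n=6: pose=(7,-4,N); sL=9/17, sR=45/121; mL=9/17, mR=-1854/2057; mL+mR=-45/121 → advance -1; mR−mL=-2943/2057 → turn -1·90°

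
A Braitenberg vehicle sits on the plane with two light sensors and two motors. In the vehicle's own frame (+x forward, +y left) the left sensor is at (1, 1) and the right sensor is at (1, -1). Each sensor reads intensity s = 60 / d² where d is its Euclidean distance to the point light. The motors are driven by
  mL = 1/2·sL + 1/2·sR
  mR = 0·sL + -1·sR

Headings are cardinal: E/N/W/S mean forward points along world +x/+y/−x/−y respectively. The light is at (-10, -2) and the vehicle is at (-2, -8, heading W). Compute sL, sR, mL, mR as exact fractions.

30/49 30/37 1290/1813 -30/37

left sensor world pos  = (-3, -9); dL² = 98
right sensor world pos = (-3, -7); dR² = 74
sL = 60/98 = 30/49
sR = 60/74 = 30/37
mL = 1/2·sL + 1/2·sR = 1290/1813
mR = 0·sL + -1·sR = -30/37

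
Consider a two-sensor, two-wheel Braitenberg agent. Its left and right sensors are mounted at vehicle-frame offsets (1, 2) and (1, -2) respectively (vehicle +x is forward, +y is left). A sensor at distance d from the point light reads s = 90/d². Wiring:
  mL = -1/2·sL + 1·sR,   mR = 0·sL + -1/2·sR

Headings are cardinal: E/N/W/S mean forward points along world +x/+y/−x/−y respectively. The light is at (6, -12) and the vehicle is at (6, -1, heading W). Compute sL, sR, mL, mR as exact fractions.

left sensor world pos  = (5, -3); dL² = 82
right sensor world pos = (5, 1); dR² = 170
sL = 90/82 = 45/41
sR = 90/170 = 9/17
mL = -1/2·sL + 1·sR = -27/1394
mR = 0·sL + -1/2·sR = -9/34

45/41 9/17 -27/1394 -9/34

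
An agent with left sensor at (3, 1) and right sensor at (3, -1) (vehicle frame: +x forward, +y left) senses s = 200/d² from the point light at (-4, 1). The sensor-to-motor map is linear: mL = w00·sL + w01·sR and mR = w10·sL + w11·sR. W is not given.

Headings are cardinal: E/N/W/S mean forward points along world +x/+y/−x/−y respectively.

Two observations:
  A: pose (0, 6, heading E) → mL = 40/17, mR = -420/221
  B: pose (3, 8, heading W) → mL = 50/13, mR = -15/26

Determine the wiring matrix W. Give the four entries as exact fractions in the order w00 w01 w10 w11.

obs A: pose=(0,6,E) → sL=40/17, sR=40/13, mL=40/17, mR=-420/221
obs B: pose=(3,8,W) → sL=50/13, sR=5/2, mL=50/13, mR=-15/26
sensor matrix S = [[40/17, 40/13], [50/13, 5/2]]; det S = -17100/2873
solve [mL_A; mL_B] = S·[w00; w01] and [mR_A; mR_B] = S·[w10; w11]:
  w00 = 1, w01 = 0, w10 = 1/2, w11 = -1

1 0 1/2 -1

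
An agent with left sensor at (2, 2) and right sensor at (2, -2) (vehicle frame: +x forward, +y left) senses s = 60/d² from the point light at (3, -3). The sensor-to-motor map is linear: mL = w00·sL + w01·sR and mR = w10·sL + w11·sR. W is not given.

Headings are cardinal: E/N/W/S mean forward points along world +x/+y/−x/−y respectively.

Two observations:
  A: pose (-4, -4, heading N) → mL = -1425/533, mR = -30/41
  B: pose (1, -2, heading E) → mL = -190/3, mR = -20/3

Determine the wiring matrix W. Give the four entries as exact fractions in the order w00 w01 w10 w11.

obs A: pose=(-4,-4,N) → sL=30/41, sR=30/13, mL=-1425/533, mR=-30/41
obs B: pose=(1,-2,E) → sL=20/3, sR=60, mL=-190/3, mR=-20/3
sensor matrix S = [[30/41, 30/13], [20/3, 60]]; det S = 15200/533
solve [mL_A; mL_B] = S·[w00; w01] and [mR_A; mR_B] = S·[w10; w11]:
  w00 = -1/2, w01 = -1, w10 = -1, w11 = 0

-1/2 -1 -1 0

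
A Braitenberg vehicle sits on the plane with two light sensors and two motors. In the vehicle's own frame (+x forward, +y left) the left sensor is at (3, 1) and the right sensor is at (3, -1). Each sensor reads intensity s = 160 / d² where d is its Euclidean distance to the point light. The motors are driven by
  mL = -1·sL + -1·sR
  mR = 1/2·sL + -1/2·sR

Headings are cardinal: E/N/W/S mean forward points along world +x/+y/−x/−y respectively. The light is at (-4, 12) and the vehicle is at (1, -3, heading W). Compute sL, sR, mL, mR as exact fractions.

8/13 4/5 -92/65 -6/65

left sensor world pos  = (-2, -4); dL² = 260
right sensor world pos = (-2, -2); dR² = 200
sL = 160/260 = 8/13
sR = 160/200 = 4/5
mL = -1·sL + -1·sR = -92/65
mR = 1/2·sL + -1/2·sR = -6/65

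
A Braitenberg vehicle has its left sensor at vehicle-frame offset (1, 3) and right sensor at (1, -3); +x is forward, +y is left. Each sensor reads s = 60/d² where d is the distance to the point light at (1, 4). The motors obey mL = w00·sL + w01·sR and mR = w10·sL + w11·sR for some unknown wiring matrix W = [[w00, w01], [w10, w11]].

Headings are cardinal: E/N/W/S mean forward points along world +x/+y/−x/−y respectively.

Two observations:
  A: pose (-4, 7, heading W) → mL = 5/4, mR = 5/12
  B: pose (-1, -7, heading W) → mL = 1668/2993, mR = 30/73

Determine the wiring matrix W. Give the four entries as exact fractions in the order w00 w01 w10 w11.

1/2 1/2 0 1/2

obs A: pose=(-4,7,W) → sL=5/3, sR=5/6, mL=5/4, mR=5/12
obs B: pose=(-1,-7,W) → sL=12/41, sR=60/73, mL=1668/2993, mR=30/73
sensor matrix S = [[5/3, 5/6], [12/41, 60/73]]; det S = 3370/2993
solve [mL_A; mL_B] = S·[w00; w01] and [mR_A; mR_B] = S·[w10; w11]:
  w00 = 1/2, w01 = 1/2, w10 = 0, w11 = 1/2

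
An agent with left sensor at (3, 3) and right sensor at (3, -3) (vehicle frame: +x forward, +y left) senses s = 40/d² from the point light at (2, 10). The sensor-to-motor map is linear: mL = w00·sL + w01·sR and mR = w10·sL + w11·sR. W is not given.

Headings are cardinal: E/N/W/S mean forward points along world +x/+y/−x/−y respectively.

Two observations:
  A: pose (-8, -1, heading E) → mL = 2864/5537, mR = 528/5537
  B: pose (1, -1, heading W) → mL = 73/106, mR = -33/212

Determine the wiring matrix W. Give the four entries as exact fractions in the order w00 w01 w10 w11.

1 1 1/2 -1/2

obs A: pose=(-8,-1,E) → sL=40/113, sR=8/49, mL=2864/5537, mR=528/5537
obs B: pose=(1,-1,W) → sL=10/53, sR=1/2, mL=73/106, mR=-33/212
sensor matrix S = [[40/113, 8/49], [10/53, 1/2]]; det S = 42900/293461
solve [mL_A; mL_B] = S·[w00; w01] and [mR_A; mR_B] = S·[w10; w11]:
  w00 = 1, w01 = 1, w10 = 1/2, w11 = -1/2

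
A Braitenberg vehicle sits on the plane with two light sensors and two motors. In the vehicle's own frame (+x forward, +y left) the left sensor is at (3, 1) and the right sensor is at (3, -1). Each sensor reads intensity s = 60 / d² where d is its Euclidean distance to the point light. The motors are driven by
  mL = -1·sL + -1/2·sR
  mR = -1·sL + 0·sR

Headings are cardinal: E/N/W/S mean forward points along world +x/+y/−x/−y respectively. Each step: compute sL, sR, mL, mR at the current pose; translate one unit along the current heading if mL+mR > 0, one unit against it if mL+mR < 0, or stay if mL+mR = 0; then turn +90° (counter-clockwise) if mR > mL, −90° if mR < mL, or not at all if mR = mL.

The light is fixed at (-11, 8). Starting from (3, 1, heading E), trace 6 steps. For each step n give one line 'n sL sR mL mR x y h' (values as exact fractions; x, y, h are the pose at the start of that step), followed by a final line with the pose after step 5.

n=0: pose=(3,1,E); sL=12/65, sR=60/353; mL=-6186/22945, mR=-12/65; mL+mR=-10422/22945 → advance -1; mR−mL=30/353 → turn +1·90°
n=1: pose=(2,1,N); sL=3/8, sR=15/53; mL=-219/424, mR=-3/8; mL+mR=-189/212 → advance -1; mR−mL=15/106 → turn +1·90°
n=2: pose=(2,0,W); sL=60/181, sR=60/149; mL=-14370/26969, mR=-60/181; mL+mR=-23310/26969 → advance -1; mR−mL=30/149 → turn +1·90°
n=3: pose=(3,0,S); sL=30/173, sR=6/29; mL=-1389/5017, mR=-30/173; mL+mR=-2259/5017 → advance -1; mR−mL=3/29 → turn +1·90°
n=4: pose=(3,1,E); sL=12/65, sR=60/353; mL=-6186/22945, mR=-12/65; mL+mR=-10422/22945 → advance -1; mR−mL=30/353 → turn +1·90°
n=5: pose=(2,1,N); sL=3/8, sR=15/53; mL=-219/424, mR=-3/8; mL+mR=-189/212 → advance -1; mR−mL=15/106 → turn +1·90°

0 12/65 60/353 -6186/22945 -12/65 3 1 E
1 3/8 15/53 -219/424 -3/8 2 1 N
2 60/181 60/149 -14370/26969 -60/181 2 0 W
3 30/173 6/29 -1389/5017 -30/173 3 0 S
4 12/65 60/353 -6186/22945 -12/65 3 1 E
5 3/8 15/53 -219/424 -3/8 2 1 N
final 2 0 W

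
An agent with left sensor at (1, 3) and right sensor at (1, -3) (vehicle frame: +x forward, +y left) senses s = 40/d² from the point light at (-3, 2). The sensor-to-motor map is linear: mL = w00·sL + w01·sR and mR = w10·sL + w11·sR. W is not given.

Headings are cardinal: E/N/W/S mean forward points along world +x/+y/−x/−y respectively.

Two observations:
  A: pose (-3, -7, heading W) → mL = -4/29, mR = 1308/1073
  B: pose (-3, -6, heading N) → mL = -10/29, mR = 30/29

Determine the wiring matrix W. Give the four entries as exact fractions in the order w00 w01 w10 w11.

obs A: pose=(-3,-7,W) → sL=8/29, sR=40/37, mL=-4/29, mR=1308/1073
obs B: pose=(-3,-6,N) → sL=20/29, sR=20/29, mL=-10/29, mR=30/29
sensor matrix S = [[8/29, 40/37], [20/29, 20/29]]; det S = -17280/31117
solve [mL_A; mL_B] = S·[w00; w01] and [mR_A; mR_B] = S·[w10; w11]:
  w00 = -1/2, w01 = 0, w10 = 1/2, w11 = 1

-1/2 0 1/2 1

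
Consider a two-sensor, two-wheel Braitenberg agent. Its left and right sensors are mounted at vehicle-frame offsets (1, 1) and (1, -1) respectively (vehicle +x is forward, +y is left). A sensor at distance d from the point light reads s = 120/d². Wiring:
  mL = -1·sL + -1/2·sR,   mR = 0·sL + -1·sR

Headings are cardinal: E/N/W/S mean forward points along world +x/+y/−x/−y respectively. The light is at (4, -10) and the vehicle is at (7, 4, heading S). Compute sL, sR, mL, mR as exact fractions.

left sensor world pos  = (8, 3); dL² = 185
right sensor world pos = (6, 3); dR² = 173
sL = 120/185 = 24/37
sR = 120/173 = 120/173
mL = -1·sL + -1/2·sR = -6372/6401
mR = 0·sL + -1·sR = -120/173

24/37 120/173 -6372/6401 -120/173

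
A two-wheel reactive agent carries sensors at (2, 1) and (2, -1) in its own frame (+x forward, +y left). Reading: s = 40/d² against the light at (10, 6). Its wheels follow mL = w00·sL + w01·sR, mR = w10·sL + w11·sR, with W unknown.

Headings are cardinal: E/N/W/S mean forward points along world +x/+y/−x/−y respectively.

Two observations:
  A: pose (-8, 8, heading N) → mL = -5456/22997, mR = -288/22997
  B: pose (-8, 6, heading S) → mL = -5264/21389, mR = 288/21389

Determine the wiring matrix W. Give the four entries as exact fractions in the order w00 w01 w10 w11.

-1 -1 1/2 -1/2

obs A: pose=(-8,8,N) → sL=40/377, sR=8/61, mL=-5456/22997, mR=-288/22997
obs B: pose=(-8,6,S) → sL=40/293, sR=8/73, mL=-5264/21389, mR=288/21389
sensor matrix S = [[40/377, 8/61], [40/293, 8/73]]; det S = -3087360/491882833
solve [mL_A; mL_B] = S·[w00; w01] and [mR_A; mR_B] = S·[w10; w11]:
  w00 = -1, w01 = -1, w10 = 1/2, w11 = -1/2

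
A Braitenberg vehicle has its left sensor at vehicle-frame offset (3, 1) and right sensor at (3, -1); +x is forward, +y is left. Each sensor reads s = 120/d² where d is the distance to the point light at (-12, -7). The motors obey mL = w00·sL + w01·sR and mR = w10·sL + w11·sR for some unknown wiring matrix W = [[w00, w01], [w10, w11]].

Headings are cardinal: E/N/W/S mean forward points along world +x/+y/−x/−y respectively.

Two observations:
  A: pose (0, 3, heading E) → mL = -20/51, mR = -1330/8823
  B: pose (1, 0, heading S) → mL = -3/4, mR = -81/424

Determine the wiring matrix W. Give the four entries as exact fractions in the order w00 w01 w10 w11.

0 -1 -1 1/2

obs A: pose=(0,3,E) → sL=60/173, sR=20/51, mL=-20/51, mR=-1330/8823
obs B: pose=(1,0,S) → sL=30/53, sR=3/4, mL=-3/4, mR=-81/424
sensor matrix S = [[60/173, 20/51], [30/53, 3/4]]; det S = 5945/155873
solve [mL_A; mL_B] = S·[w00; w01] and [mR_A; mR_B] = S·[w10; w11]:
  w00 = 0, w01 = -1, w10 = -1, w11 = 1/2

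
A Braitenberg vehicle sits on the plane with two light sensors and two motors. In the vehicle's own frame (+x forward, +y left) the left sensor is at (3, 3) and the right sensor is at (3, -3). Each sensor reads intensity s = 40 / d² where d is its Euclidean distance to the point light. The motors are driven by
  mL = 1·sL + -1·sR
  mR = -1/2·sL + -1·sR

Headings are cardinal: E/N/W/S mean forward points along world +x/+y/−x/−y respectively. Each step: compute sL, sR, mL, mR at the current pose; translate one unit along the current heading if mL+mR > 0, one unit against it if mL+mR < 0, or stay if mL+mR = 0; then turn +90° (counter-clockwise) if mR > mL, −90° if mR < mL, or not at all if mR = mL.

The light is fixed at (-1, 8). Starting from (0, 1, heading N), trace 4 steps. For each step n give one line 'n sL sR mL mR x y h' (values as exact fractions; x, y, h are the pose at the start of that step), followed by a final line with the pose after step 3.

n=0: pose=(0,1,N); sL=2, sR=5/4; mL=3/4, mR=-9/4; mL+mR=-3/2 → advance -1; mR−mL=-3 → turn -1·90°
n=1: pose=(0,0,E); sL=40/41, sR=40/137; mL=3840/5617, mR=-4380/5617; mL+mR=-540/5617 → advance -1; mR−mL=-60/41 → turn -1·90°
n=2: pose=(-1,0,S); sL=4/13, sR=4/13; mL=0, mR=-6/13; mL+mR=-6/13 → advance -1; mR−mL=-6/13 → turn -1·90°
n=3: pose=(-1,1,W); sL=40/109, sR=8/5; mL=-672/545, mR=-972/545; mL+mR=-1644/545 → advance -1; mR−mL=-60/109 → turn -1·90°

0 2 5/4 3/4 -9/4 0 1 N
1 40/41 40/137 3840/5617 -4380/5617 0 0 E
2 4/13 4/13 0 -6/13 -1 0 S
3 40/109 8/5 -672/545 -972/545 -1 1 W
final 0 1 N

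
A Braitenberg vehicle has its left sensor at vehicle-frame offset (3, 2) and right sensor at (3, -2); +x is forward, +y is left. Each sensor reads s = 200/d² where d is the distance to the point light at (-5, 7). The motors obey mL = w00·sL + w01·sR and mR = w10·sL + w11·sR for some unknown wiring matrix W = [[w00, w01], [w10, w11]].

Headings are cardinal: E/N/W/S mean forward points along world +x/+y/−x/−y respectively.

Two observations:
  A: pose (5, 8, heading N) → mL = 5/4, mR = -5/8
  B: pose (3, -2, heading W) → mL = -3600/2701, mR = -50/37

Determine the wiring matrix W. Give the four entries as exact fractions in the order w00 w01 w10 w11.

obs A: pose=(5,8,N) → sL=5/2, sR=5/4, mL=5/4, mR=-5/8
obs B: pose=(3,-2,W) → sL=100/73, sR=100/37, mL=-3600/2701, mR=-50/37
sensor matrix S = [[5/2, 5/4], [100/73, 100/37]]; det S = 13625/2701
solve [mL_A; mL_B] = S·[w00; w01] and [mR_A; mR_B] = S·[w10; w11]:
  w00 = 1, w01 = -1, w10 = 0, w11 = -1/2

1 -1 0 -1/2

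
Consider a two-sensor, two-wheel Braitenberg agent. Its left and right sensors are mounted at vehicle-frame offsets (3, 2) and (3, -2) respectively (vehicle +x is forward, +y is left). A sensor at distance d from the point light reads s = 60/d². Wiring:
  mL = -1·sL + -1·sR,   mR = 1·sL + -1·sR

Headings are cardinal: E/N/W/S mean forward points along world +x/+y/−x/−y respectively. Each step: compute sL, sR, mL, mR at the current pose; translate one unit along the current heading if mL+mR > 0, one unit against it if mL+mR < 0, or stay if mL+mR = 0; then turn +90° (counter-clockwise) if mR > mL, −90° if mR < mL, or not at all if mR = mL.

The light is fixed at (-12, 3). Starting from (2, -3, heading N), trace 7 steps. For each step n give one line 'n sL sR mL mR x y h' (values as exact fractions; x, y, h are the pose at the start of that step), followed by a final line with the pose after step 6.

0 20/51 12/53 -1672/2703 448/2703 2 -3 N
1 30/101 30/73 -5220/7373 -840/7373 2 -4 W
2 60/389 60/269 -39480/104641 -7200/104641 3 -4 S
3 3/17 15/97 -546/1649 36/1649 3 -3 E
4 20/51 12/53 -1672/2703 448/2703 2 -3 N
5 30/101 30/73 -5220/7373 -840/7373 2 -4 W
6 60/389 60/269 -39480/104641 -7200/104641 3 -4 S
final 3 -3 E

n=0: pose=(2,-3,N); sL=20/51, sR=12/53; mL=-1672/2703, mR=448/2703; mL+mR=-24/53 → advance -1; mR−mL=40/51 → turn +1·90°
n=1: pose=(2,-4,W); sL=30/101, sR=30/73; mL=-5220/7373, mR=-840/7373; mL+mR=-60/73 → advance -1; mR−mL=60/101 → turn +1·90°
n=2: pose=(3,-4,S); sL=60/389, sR=60/269; mL=-39480/104641, mR=-7200/104641; mL+mR=-120/269 → advance -1; mR−mL=120/389 → turn +1·90°
n=3: pose=(3,-3,E); sL=3/17, sR=15/97; mL=-546/1649, mR=36/1649; mL+mR=-30/97 → advance -1; mR−mL=6/17 → turn +1·90°
n=4: pose=(2,-3,N); sL=20/51, sR=12/53; mL=-1672/2703, mR=448/2703; mL+mR=-24/53 → advance -1; mR−mL=40/51 → turn +1·90°
n=5: pose=(2,-4,W); sL=30/101, sR=30/73; mL=-5220/7373, mR=-840/7373; mL+mR=-60/73 → advance -1; mR−mL=60/101 → turn +1·90°
n=6: pose=(3,-4,S); sL=60/389, sR=60/269; mL=-39480/104641, mR=-7200/104641; mL+mR=-120/269 → advance -1; mR−mL=120/389 → turn +1·90°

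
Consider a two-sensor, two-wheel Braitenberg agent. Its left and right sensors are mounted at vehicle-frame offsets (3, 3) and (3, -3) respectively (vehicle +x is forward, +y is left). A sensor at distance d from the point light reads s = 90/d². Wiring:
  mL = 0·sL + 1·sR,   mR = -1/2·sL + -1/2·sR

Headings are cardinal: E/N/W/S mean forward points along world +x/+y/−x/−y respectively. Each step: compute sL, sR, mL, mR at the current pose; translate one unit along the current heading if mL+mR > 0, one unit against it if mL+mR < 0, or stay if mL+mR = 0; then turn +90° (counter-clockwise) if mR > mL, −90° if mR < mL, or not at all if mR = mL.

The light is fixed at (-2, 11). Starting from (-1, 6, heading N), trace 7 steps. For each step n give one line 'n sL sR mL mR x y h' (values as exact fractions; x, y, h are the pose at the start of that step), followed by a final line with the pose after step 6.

0 45/4 9/2 9/2 -63/8 -1 6 N
1 18/5 90/97 90/97 -1098/485 -1 5 E
2 1 1 1 -1 -2 5 S
3 1 5 5 -3 -2 5 W
4 18/5 90/13 90/13 -342/65 -3 5 N
5 45/4 45/34 45/34 -855/136 -3 6 E
6 18/13 90/89 90/89 -1386/1157 -4 6 S
final -4 7 W

n=0: pose=(-1,6,N); sL=45/4, sR=9/2; mL=9/2, mR=-63/8; mL+mR=-27/8 → advance -1; mR−mL=-99/8 → turn -1·90°
n=1: pose=(-1,5,E); sL=18/5, sR=90/97; mL=90/97, mR=-1098/485; mL+mR=-648/485 → advance -1; mR−mL=-1548/485 → turn -1·90°
n=2: pose=(-2,5,S); sL=1, sR=1; mL=1, mR=-1; mL+mR=0 → advance +0; mR−mL=-2 → turn -1·90°
n=3: pose=(-2,5,W); sL=1, sR=5; mL=5, mR=-3; mL+mR=2 → advance +1; mR−mL=-8 → turn -1·90°
n=4: pose=(-3,5,N); sL=18/5, sR=90/13; mL=90/13, mR=-342/65; mL+mR=108/65 → advance +1; mR−mL=-792/65 → turn -1·90°
n=5: pose=(-3,6,E); sL=45/4, sR=45/34; mL=45/34, mR=-855/136; mL+mR=-675/136 → advance -1; mR−mL=-1035/136 → turn -1·90°
n=6: pose=(-4,6,S); sL=18/13, sR=90/89; mL=90/89, mR=-1386/1157; mL+mR=-216/1157 → advance -1; mR−mL=-2556/1157 → turn -1·90°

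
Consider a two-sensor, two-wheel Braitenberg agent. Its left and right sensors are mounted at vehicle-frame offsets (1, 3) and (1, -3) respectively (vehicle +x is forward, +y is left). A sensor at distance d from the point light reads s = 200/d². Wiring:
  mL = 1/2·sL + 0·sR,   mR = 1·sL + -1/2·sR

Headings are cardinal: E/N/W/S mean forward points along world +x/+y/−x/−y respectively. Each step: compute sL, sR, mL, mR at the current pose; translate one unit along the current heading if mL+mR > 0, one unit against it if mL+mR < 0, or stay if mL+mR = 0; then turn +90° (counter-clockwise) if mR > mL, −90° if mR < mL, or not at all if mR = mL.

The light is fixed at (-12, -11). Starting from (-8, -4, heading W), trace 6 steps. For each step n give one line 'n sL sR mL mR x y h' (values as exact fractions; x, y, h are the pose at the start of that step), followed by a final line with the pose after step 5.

0 8 200/109 4 772/109 -8 -4 W
1 25/9 50/9 25/18 0 -9 -4 S
2 200/13 40/17 100/13 3140/221 -9 -5 W
3 4 100/13 2 2/13 -10 -5 S
4 40 40/13 20 500/13 -10 -6 W
5 25/4 10 25/8 5/4 -11 -6 S
final -11 -7 W

n=0: pose=(-8,-4,W); sL=8, sR=200/109; mL=4, mR=772/109; mL+mR=1208/109 → advance +1; mR−mL=336/109 → turn +1·90°
n=1: pose=(-9,-4,S); sL=25/9, sR=50/9; mL=25/18, mR=0; mL+mR=25/18 → advance +1; mR−mL=-25/18 → turn -1·90°
n=2: pose=(-9,-5,W); sL=200/13, sR=40/17; mL=100/13, mR=3140/221; mL+mR=4840/221 → advance +1; mR−mL=1440/221 → turn +1·90°
n=3: pose=(-10,-5,S); sL=4, sR=100/13; mL=2, mR=2/13; mL+mR=28/13 → advance +1; mR−mL=-24/13 → turn -1·90°
n=4: pose=(-10,-6,W); sL=40, sR=40/13; mL=20, mR=500/13; mL+mR=760/13 → advance +1; mR−mL=240/13 → turn +1·90°
n=5: pose=(-11,-6,S); sL=25/4, sR=10; mL=25/8, mR=5/4; mL+mR=35/8 → advance +1; mR−mL=-15/8 → turn -1·90°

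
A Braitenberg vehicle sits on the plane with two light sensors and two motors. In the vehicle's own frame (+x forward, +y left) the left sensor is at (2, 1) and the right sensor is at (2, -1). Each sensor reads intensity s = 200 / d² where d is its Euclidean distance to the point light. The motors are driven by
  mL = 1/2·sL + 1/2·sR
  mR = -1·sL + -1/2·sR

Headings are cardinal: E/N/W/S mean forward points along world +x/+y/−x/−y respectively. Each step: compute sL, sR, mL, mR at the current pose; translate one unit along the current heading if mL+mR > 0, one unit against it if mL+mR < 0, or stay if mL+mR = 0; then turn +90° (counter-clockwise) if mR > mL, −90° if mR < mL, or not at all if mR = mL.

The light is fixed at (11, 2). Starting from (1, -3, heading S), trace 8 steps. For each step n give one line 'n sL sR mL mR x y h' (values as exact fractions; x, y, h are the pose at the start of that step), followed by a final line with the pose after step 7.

n=0: pose=(1,-3,S); sL=20/13, sR=20/17; mL=300/221, mR=-470/221; mL+mR=-10/13 → advance -1; mR−mL=-770/221 → turn -1·90°
n=1: pose=(1,-2,W); sL=200/169, sR=200/153; mL=32200/25857, mR=-47500/25857; mL+mR=-100/169 → advance -1; mR−mL=-79700/25857 → turn -1·90°
n=2: pose=(2,-2,N); sL=25/13, sR=50/17; mL=1075/442, mR=-750/221; mL+mR=-25/26 → advance -1; mR−mL=-2575/442 → turn -1·90°
n=3: pose=(2,-3,E); sL=40/13, sR=40/17; mL=600/221, mR=-940/221; mL+mR=-20/13 → advance -1; mR−mL=-1540/221 → turn -1·90°
n=4: pose=(1,-3,S); sL=20/13, sR=20/17; mL=300/221, mR=-470/221; mL+mR=-10/13 → advance -1; mR−mL=-770/221 → turn -1·90°
n=5: pose=(1,-2,W); sL=200/169, sR=200/153; mL=32200/25857, mR=-47500/25857; mL+mR=-100/169 → advance -1; mR−mL=-79700/25857 → turn -1·90°
n=6: pose=(2,-2,N); sL=25/13, sR=50/17; mL=1075/442, mR=-750/221; mL+mR=-25/26 → advance -1; mR−mL=-2575/442 → turn -1·90°
n=7: pose=(2,-3,E); sL=40/13, sR=40/17; mL=600/221, mR=-940/221; mL+mR=-20/13 → advance -1; mR−mL=-1540/221 → turn -1·90°

0 20/13 20/17 300/221 -470/221 1 -3 S
1 200/169 200/153 32200/25857 -47500/25857 1 -2 W
2 25/13 50/17 1075/442 -750/221 2 -2 N
3 40/13 40/17 600/221 -940/221 2 -3 E
4 20/13 20/17 300/221 -470/221 1 -3 S
5 200/169 200/153 32200/25857 -47500/25857 1 -2 W
6 25/13 50/17 1075/442 -750/221 2 -2 N
7 40/13 40/17 600/221 -940/221 2 -3 E
final 1 -3 S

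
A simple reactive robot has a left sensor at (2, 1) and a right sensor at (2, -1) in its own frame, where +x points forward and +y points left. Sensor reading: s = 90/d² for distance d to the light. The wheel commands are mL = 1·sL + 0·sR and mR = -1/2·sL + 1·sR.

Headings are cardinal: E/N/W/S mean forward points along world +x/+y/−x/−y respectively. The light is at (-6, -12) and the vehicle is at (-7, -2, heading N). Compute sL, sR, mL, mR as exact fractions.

45/74 5/8 45/74 95/296

left sensor world pos  = (-8, 0); dL² = 148
right sensor world pos = (-6, 0); dR² = 144
sL = 90/148 = 45/74
sR = 90/144 = 5/8
mL = 1·sL + 0·sR = 45/74
mR = -1/2·sL + 1·sR = 95/296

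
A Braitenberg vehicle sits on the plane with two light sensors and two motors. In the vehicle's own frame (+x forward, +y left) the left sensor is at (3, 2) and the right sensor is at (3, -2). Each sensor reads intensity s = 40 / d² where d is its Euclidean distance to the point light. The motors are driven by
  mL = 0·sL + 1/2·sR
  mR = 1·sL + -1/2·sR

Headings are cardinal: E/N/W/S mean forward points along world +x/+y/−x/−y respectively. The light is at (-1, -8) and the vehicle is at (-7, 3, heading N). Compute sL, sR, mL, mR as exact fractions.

2/13 10/53 5/53 41/689

left sensor world pos  = (-9, 6); dL² = 260
right sensor world pos = (-5, 6); dR² = 212
sL = 40/260 = 2/13
sR = 40/212 = 10/53
mL = 0·sL + 1/2·sR = 5/53
mR = 1·sL + -1/2·sR = 41/689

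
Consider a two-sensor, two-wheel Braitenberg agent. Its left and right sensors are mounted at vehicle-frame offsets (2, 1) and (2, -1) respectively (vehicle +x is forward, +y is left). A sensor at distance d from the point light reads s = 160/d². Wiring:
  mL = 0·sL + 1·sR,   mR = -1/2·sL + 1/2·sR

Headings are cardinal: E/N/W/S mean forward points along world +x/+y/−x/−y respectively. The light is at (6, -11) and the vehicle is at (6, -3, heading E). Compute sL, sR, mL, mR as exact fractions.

32/17 160/53 160/53 512/901

left sensor world pos  = (8, -2); dL² = 85
right sensor world pos = (8, -4); dR² = 53
sL = 160/85 = 32/17
sR = 160/53 = 160/53
mL = 0·sL + 1·sR = 160/53
mR = -1/2·sL + 1/2·sR = 512/901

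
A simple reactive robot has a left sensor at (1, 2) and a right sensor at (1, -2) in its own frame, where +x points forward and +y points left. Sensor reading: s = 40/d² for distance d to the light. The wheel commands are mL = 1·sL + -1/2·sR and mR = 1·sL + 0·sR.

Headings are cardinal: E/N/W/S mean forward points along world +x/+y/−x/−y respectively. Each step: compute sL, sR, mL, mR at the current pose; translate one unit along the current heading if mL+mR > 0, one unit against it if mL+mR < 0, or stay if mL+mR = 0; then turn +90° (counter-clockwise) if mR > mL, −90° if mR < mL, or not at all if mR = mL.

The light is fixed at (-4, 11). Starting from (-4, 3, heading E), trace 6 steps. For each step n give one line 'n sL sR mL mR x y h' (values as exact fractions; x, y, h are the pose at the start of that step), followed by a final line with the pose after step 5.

n=0: pose=(-4,3,E); sL=40/37, sR=40/101; mL=3300/3737, mR=40/37; mL+mR=7340/3737 → advance +1; mR−mL=20/101 → turn +1·90°
n=1: pose=(-3,3,N); sL=4/5, sR=20/29; mL=66/145, mR=4/5; mL+mR=182/145 → advance +1; mR−mL=10/29 → turn +1·90°
n=2: pose=(-3,4,W); sL=40/81, sR=8/5; mL=-124/405, mR=40/81; mL+mR=76/405 → advance +1; mR−mL=4/5 → turn +1·90°
n=3: pose=(-4,4,S); sL=10/17, sR=10/17; mL=5/17, mR=10/17; mL+mR=15/17 → advance +1; mR−mL=5/17 → turn +1·90°
n=4: pose=(-4,3,E); sL=40/37, sR=40/101; mL=3300/3737, mR=40/37; mL+mR=7340/3737 → advance +1; mR−mL=20/101 → turn +1·90°
n=5: pose=(-3,3,N); sL=4/5, sR=20/29; mL=66/145, mR=4/5; mL+mR=182/145 → advance +1; mR−mL=10/29 → turn +1·90°

0 40/37 40/101 3300/3737 40/37 -4 3 E
1 4/5 20/29 66/145 4/5 -3 3 N
2 40/81 8/5 -124/405 40/81 -3 4 W
3 10/17 10/17 5/17 10/17 -4 4 S
4 40/37 40/101 3300/3737 40/37 -4 3 E
5 4/5 20/29 66/145 4/5 -3 3 N
final -3 4 W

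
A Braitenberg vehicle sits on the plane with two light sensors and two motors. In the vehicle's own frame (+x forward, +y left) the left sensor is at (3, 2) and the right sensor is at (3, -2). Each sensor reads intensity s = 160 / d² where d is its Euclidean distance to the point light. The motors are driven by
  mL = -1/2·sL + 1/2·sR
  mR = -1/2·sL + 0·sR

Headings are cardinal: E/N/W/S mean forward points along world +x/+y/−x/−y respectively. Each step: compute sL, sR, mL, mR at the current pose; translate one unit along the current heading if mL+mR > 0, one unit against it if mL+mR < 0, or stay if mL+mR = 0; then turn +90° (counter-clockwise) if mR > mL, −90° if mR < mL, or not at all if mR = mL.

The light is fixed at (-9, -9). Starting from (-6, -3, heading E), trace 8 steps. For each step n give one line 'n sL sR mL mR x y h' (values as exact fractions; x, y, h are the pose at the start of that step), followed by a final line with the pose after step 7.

n=0: pose=(-6,-3,E); sL=8/5, sR=40/13; mL=48/65, mR=-4/5; mL+mR=-4/65 → advance -1; mR−mL=-20/13 → turn -1·90°
n=1: pose=(-7,-3,S); sL=32/5, sR=160/9; mL=256/45, mR=-16/5; mL+mR=112/45 → advance +1; mR−mL=-80/9 → turn -1·90°
n=2: pose=(-7,-4,W); sL=16, sR=16/5; mL=-32/5, mR=-8; mL+mR=-72/5 → advance -1; mR−mL=-8/5 → turn -1·90°
n=3: pose=(-6,-4,N); sL=32/13, sR=160/89; mL=-384/1157, mR=-16/13; mL+mR=-1808/1157 → advance -1; mR−mL=-80/89 → turn -1·90°
n=4: pose=(-6,-5,E); sL=20/9, sR=4; mL=8/9, mR=-10/9; mL+mR=-2/9 → advance -1; mR−mL=-2 → turn -1·90°
n=5: pose=(-7,-5,S); sL=160/17, sR=160; mL=1280/17, mR=-80/17; mL+mR=1200/17 → advance +1; mR−mL=-80 → turn -1·90°
n=6: pose=(-7,-6,W); sL=80, sR=80/13; mL=-480/13, mR=-40; mL+mR=-1000/13 → advance -1; mR−mL=-40/13 → turn -1·90°
n=7: pose=(-6,-6,N); sL=160/37, sR=160/61; mL=-1920/2257, mR=-80/37; mL+mR=-6800/2257 → advance -1; mR−mL=-80/61 → turn -1·90°

0 8/5 40/13 48/65 -4/5 -6 -3 E
1 32/5 160/9 256/45 -16/5 -7 -3 S
2 16 16/5 -32/5 -8 -7 -4 W
3 32/13 160/89 -384/1157 -16/13 -6 -4 N
4 20/9 4 8/9 -10/9 -6 -5 E
5 160/17 160 1280/17 -80/17 -7 -5 S
6 80 80/13 -480/13 -40 -7 -6 W
7 160/37 160/61 -1920/2257 -80/37 -6 -6 N
final -6 -7 E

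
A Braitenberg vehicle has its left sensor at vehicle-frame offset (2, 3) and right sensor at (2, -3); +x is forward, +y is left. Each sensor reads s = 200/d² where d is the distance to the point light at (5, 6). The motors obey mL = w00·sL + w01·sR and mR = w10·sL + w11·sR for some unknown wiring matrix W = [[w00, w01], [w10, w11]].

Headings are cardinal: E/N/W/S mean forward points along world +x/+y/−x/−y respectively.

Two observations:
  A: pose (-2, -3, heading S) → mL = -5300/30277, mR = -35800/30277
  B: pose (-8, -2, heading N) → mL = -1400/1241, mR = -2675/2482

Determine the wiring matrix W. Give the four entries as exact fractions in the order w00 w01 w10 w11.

1/2 -1 -1/2 -1/2

obs A: pose=(-2,-3,S) → sL=200/137, sR=200/221, mL=-5300/30277, mR=-35800/30277
obs B: pose=(-8,-2,N) → sL=50/73, sR=25/17, mL=-1400/1241, mR=-2675/2482
sensor matrix S = [[200/137, 200/221], [50/73, 25/17]]; det S = 3375000/2210221
solve [mL_A; mL_B] = S·[w00; w01] and [mR_A; mR_B] = S·[w10; w11]:
  w00 = 1/2, w01 = -1, w10 = -1/2, w11 = -1/2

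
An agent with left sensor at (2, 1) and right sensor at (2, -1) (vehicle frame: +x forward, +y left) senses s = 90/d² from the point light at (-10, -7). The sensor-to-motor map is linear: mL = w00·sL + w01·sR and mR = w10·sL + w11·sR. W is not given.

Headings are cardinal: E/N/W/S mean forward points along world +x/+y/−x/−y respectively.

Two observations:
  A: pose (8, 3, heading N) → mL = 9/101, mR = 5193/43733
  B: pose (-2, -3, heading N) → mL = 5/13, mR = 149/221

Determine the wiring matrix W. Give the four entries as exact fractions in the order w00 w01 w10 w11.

0 1/2 1 -1/2

obs A: pose=(8,3,N) → sL=90/433, sR=18/101, mL=9/101, mR=5193/43733
obs B: pose=(-2,-3,N) → sL=18/17, sR=10/13, mL=5/13, mR=149/221
sensor matrix S = [[90/433, 18/101], [18/17, 10/13]]; det S = -278496/9664993
solve [mL_A; mL_B] = S·[w00; w01] and [mR_A; mR_B] = S·[w10; w11]:
  w00 = 0, w01 = 1/2, w10 = 1, w11 = -1/2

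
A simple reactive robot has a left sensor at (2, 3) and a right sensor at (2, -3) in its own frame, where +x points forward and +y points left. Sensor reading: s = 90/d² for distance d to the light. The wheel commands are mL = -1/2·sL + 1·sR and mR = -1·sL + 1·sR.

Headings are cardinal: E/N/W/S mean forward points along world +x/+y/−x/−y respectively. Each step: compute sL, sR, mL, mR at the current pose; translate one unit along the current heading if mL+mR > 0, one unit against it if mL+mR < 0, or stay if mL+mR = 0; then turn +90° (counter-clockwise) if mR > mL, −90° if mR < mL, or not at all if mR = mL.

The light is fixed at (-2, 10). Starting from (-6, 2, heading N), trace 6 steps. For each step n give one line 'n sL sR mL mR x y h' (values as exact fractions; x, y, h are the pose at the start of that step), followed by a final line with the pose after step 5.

n=0: pose=(-6,2,N); sL=18/17, sR=90/37; mL=1197/629, mR=864/629; mL+mR=2061/629 → advance +1; mR−mL=-9/17 → turn -1·90°
n=1: pose=(-6,3,E); sL=9/2, sR=45/52; mL=-18/13, mR=-189/52; mL+mR=-261/52 → advance -1; mR−mL=-9/4 → turn -1·90°
n=2: pose=(-7,3,S); sL=18/17, sR=18/29; mL=45/493, mR=-216/493; mL+mR=-171/493 → advance -1; mR−mL=-9/17 → turn -1·90°
n=3: pose=(-7,4,W); sL=9/13, sR=45/29; mL=909/754, mR=324/377; mL+mR=1557/754 → advance +1; mR−mL=-9/26 → turn -1·90°
n=4: pose=(-8,4,N); sL=90/97, sR=18/5; mL=1521/485, mR=1296/485; mL+mR=2817/485 → advance +1; mR−mL=-45/97 → turn -1·90°
n=5: pose=(-8,5,E); sL=9/2, sR=9/8; mL=-9/8, mR=-27/8; mL+mR=-9/2 → advance -1; mR−mL=-9/4 → turn -1·90°

0 18/17 90/37 1197/629 864/629 -6 2 N
1 9/2 45/52 -18/13 -189/52 -6 3 E
2 18/17 18/29 45/493 -216/493 -7 3 S
3 9/13 45/29 909/754 324/377 -7 4 W
4 90/97 18/5 1521/485 1296/485 -8 4 N
5 9/2 9/8 -9/8 -27/8 -8 5 E
final -9 5 S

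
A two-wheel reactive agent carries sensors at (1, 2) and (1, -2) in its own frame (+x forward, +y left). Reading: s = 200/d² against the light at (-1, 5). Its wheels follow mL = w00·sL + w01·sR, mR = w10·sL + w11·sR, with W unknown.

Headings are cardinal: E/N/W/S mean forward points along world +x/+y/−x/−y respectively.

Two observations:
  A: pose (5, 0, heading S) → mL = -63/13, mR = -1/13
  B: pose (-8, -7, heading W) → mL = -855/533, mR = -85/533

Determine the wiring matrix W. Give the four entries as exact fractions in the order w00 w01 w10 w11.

-1/2 -1 -1 1/2

obs A: pose=(5,0,S) → sL=2, sR=50/13, mL=-63/13, mR=-1/13
obs B: pose=(-8,-7,W) → sL=10/13, sR=50/41, mL=-855/533, mR=-85/533
sensor matrix S = [[2, 50/13], [10/13, 50/41]]; det S = -3600/6929
solve [mL_A; mL_B] = S·[w00; w01] and [mR_A; mR_B] = S·[w10; w11]:
  w00 = -1/2, w01 = -1, w10 = -1, w11 = 1/2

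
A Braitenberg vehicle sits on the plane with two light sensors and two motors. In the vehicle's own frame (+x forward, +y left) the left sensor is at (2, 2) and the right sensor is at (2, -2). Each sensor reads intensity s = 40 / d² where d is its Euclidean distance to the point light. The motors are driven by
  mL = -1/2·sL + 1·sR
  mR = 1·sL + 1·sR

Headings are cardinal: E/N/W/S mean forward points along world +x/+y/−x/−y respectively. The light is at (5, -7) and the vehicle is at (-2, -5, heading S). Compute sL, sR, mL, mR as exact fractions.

left sensor world pos  = (0, -7); dL² = 25
right sensor world pos = (-4, -7); dR² = 81
sL = 40/25 = 8/5
sR = 40/81 = 40/81
mL = -1/2·sL + 1·sR = -124/405
mR = 1·sL + 1·sR = 848/405

8/5 40/81 -124/405 848/405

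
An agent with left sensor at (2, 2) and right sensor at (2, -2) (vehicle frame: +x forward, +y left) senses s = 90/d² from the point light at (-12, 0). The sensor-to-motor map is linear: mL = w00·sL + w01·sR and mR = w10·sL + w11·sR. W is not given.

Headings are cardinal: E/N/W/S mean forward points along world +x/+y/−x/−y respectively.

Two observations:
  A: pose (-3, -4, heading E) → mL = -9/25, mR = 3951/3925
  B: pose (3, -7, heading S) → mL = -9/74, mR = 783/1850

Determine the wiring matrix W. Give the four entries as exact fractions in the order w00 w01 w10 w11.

-1/2 0 1 1/2

obs A: pose=(-3,-4,E) → sL=18/25, sR=90/157, mL=-9/25, mR=3951/3925
obs B: pose=(3,-7,S) → sL=9/37, sR=9/25, mL=-9/74, mR=783/1850
sensor matrix S = [[18/25, 90/157], [9/37, 9/25]]; det S = 434808/3630625
solve [mL_A; mL_B] = S·[w00; w01] and [mR_A; mR_B] = S·[w10; w11]:
  w00 = -1/2, w01 = 0, w10 = 1, w11 = 1/2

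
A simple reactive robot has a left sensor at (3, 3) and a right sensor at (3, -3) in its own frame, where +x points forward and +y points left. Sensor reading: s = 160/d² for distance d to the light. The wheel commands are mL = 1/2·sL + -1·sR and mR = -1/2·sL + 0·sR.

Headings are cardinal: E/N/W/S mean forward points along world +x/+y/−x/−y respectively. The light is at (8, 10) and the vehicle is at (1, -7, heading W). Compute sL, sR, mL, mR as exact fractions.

8/25 20/37 -352/925 -4/25

left sensor world pos  = (-2, -10); dL² = 500
right sensor world pos = (-2, -4); dR² = 296
sL = 160/500 = 8/25
sR = 160/296 = 20/37
mL = 1/2·sL + -1·sR = -352/925
mR = -1/2·sL + 0·sR = -4/25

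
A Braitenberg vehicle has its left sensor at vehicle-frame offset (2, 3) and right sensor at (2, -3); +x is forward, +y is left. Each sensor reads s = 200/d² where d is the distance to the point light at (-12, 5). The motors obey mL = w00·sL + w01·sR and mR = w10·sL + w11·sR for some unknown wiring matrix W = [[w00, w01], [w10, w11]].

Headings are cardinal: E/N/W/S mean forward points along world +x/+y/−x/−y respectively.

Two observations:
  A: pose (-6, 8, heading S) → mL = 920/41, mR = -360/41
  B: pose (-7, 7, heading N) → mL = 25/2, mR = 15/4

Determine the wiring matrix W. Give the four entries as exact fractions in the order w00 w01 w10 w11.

obs A: pose=(-6,8,S) → sL=100/41, sR=20, mL=920/41, mR=-360/41
obs B: pose=(-7,7,N) → sL=10, sR=5/2, mL=25/2, mR=15/4
sensor matrix S = [[100/41, 20], [10, 5/2]]; det S = -7950/41
solve [mL_A; mL_B] = S·[w00; w01] and [mR_A; mR_B] = S·[w10; w11]:
  w00 = 1, w01 = 1, w10 = 1/2, w11 = -1/2

1 1 1/2 -1/2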